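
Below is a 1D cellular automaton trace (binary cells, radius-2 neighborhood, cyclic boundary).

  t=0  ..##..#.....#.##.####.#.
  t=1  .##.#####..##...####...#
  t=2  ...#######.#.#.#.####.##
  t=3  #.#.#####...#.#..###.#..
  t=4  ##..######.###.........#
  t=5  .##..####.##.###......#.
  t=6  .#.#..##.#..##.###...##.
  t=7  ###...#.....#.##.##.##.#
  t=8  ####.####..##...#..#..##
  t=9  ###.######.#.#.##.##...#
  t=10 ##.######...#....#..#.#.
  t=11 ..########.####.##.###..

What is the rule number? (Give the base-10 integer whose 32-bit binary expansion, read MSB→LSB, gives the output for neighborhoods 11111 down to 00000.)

3682960764

  [31] ##### => #  t=1,i=6
  [30] ####. => #  t=0,i=19
  [29] ###.# => .  t=0,i=20
  [28] ###.. => #  t=1,i=8
  [27] ##.## => #  t=0,i=16
  [26] ##.#. => .  t=0,i=21
  [25] ##..# => #  t=0,i=4
  [24] ##... => #  t=1,i=13
  [23] #.### => #  t=0,i=17
  [22] #.##. => .  t=0,i=14
  [21] #.#.# => .  t=2,i=11
  [20] #.#.. => .  t=0,i=22
  [19] #..## => .  t=1,i=10
  [18] #..#. => #  t=0,i=5
  [17] #...# => .  t=0,i=0
  [16] #.... => #  t=0,i=8
  [15] .#### => #  t=0,i=18
  [14] .###. => .  t=3,i=18
  [13] .##.# => .  t=0,i=15
  [12] .##.. => .  t=0,i=3
  [11] .#.## => .  t=0,i=13
  [10] .#.#. => #  t=2,i=12
  [9] .#..# => .  t=3,i=15
  [8] .#... => #  t=0,i=7
  [7] ..### => .  t=1,i=16
  [6] ..##. => #  t=0,i=2
  [5] ..#.# => #  t=0,i=12
  [4] ..#.. => #  t=0,i=6
  [3] ...## => #  t=0,i=1
  [2] ...#. => #  t=0,i=11
  [1] ....# => .  t=0,i=10
  [0] ..... => .  t=0,i=9
  bits 11011011100001011000010101111100 = 3682960764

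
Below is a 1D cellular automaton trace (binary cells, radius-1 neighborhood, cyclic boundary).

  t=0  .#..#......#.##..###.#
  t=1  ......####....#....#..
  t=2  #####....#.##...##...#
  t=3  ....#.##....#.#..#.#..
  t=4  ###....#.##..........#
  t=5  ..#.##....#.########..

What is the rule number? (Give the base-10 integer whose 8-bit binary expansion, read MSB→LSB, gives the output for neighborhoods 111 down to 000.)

65

  ### -> .   bit 7 = 0  t=0,i=18
  ##. -> #   bit 6 = 1  t=0,i=14
  #.# -> .   bit 5 = 0  t=0,i=0
  #.. -> .   bit 4 = 0  t=0,i=2
  .## -> .   bit 3 = 0  t=0,i=13
  .#. -> .   bit 2 = 0  t=0,i=1
  ..# -> .   bit 1 = 0  t=0,i=3
  ... -> #   bit 0 = 1  t=0,i=6
  bits 01000001 = 65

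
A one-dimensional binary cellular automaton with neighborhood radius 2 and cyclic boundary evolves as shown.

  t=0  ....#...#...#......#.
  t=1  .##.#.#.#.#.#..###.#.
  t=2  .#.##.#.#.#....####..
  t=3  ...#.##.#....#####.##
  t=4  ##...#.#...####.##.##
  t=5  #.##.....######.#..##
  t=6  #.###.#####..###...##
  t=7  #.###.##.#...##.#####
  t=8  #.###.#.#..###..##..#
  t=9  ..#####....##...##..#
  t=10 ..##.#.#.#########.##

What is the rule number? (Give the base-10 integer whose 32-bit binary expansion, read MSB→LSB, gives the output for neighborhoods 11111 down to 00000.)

  [31] ##### => .  t=3,i=15
  [30] ####. => #  t=2,i=17
  [29] ###.# => #  t=1,i=17
  [28] ###.. => .  t=2,i=18
  [27] ##.## => .  t=3,i=18
  [26] ##.#. => #  t=1,i=3
  [25] ##..# => .  t=6,i=11
  [24] ##... => #  t=2,i=19
  [23] #.### => #  t=4,i=19
  [22] #.##. => #  t=2,i=3
  [21] #.#.# => #  t=1,i=4
  [20] #.#.. => .  t=1,i=12
  [19] #..## => .  t=1,i=0
  [18] #..#. => #  t=9,i=19
  [17] #...# => #  t=0,i=6
  [16] #.... => .  t=0,i=0
  [15] .#### => #  t=2,i=16
  [14] .###. => #  t=1,i=16
  [13] .##.# => .  t=1,i=2
  [12] .##.. => #  t=3,i=20
  [11] .#.## => .  t=2,i=2
  [10] .#.#. => .  t=1,i=5
  [9] .#..# => .  t=1,i=13
  [8] .#... => .  t=0,i=5
  [7] ..### => #  t=1,i=15
  [6] ..##. => #  t=1,i=1
  [5] ..#.# => .  t=2,i=1
  [4] ..#.. => #  t=0,i=4
  [3] ...## => #  t=2,i=14
  [2] ...#. => .  t=0,i=3
  [1] ....# => #  t=0,i=2
  [0] ..... => #  t=0,i=1
  bits 01100101111001101101000011011011 = 1709625563

1709625563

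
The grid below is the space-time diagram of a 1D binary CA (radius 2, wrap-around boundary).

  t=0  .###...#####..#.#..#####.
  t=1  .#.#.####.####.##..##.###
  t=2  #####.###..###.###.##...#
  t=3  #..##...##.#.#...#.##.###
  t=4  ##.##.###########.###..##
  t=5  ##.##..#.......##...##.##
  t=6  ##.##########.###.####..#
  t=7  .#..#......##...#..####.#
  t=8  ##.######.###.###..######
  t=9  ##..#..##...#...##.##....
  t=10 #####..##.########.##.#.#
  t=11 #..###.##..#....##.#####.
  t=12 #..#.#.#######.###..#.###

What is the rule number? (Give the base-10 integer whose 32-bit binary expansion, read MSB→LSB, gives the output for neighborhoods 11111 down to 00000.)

  [31] ##### => .  t=0,i=9
  [30] ####. => #  t=0,i=10
  [29] ###.# => #  t=1,i=8
  [28] ###.. => #  t=0,i=3
  [27] ##.## => .  t=1,i=9
  [26] ##.#. => #  t=1,i=0
  [25] ##..# => #  t=0,i=12
  [24] ##... => .  t=0,i=4
  [23] #.### => .  t=1,i=5
  [22] #.##. => #  t=1,i=15
  [21] #.#.# => #  t=1,i=1
  [20] #.#.. => #  t=0,i=16
  [19] #..## => .  t=0,i=0
  [18] #..#. => #  t=0,i=13
  [17] #...# => #  t=0,i=5
  [16] #.... => #  t=5,i=9
  [15] .#### => #  t=0,i=8
  [14] .###. => .  t=0,i=2
  [13] .##.# => #  t=1,i=20
  [12] .##.. => #  t=1,i=16
  [11] .#.## => #  t=1,i=4
  [10] .#.#. => #  t=0,i=15
  [9] .#..# => .  t=0,i=17
  [8] .#... => #  t=3,i=14
  [7] ..### => #  t=0,i=1
  [6] ..##. => #  t=1,i=19
  [5] ..#.# => .  t=0,i=14
  [4] ..#.. => #  t=5,i=7
  [3] ...## => #  t=0,i=6
  [2] ...#. => #  t=3,i=16
  [1] ....# => .  t=5,i=13
  [0] ..... => #  t=5,i=10
  bits 01110110011101111011110111011101 = 1987558877

1987558877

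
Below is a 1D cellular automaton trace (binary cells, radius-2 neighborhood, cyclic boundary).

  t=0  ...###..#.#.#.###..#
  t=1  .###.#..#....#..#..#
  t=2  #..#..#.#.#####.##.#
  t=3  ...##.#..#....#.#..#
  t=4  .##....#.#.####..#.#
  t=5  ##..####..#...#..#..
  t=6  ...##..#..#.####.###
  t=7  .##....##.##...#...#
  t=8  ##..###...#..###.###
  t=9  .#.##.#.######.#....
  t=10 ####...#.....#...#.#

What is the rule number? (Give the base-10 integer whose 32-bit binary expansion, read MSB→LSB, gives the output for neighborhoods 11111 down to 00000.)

810224318

  nb #####: next=.  (t=2,i=12, bit31=0)
  nb ####.: next=.  (t=2,i=13, bit30=0)
  nb ###.#: next=#  (t=1,i=3, bit29=1)
  nb ###..: next=#  (t=0,i=5, bit28=1)
  nb ##.##: next=.  (t=2,i=15, bit27=0)
  nb ##.#.: next=.  (t=1,i=4, bit26=0)
  nb ##..#: next=.  (t=0,i=6, bit25=0)
  nb ##...: next=.  (t=4,i=3, bit24=0)
  nb #.###: next=.  (t=0,i=14, bit23=0)
  nb #.##.: next=#  (t=2,i=16, bit22=1)
  nb #.#.#: next=.  (t=0,i=10, bit21=0)
  nb #.#..: next=.  (t=1,i=5, bit20=0)
  nb #..##: next=#  (t=5,i=3, bit19=1)
  nb #..#.: next=.  (t=0,i=7, bit18=0)
  nb #...#: next=#  (t=0,i=1, bit17=1)
  nb #....: next=#  (t=1,i=10, bit16=1)
  nb .####: next=.  (t=2,i=11, bit15=0)
  nb .###.: next=.  (t=0,i=4, bit14=0)
  nb .##.#: next=.  (t=2,i=17, bit13=0)
  nb .##..: next=.  (t=2,i=0, bit12=0)
  nb .#.##: next=#  (t=0,i=13, bit11=1)
  nb .#.#.: next=.  (t=0,i=9, bit10=0)
  nb .#..#: next=#  (t=1,i=6, bit9=1)
  nb .#...: next=.  (t=0,i=0, bit8=0)
  nb ..###: next=#  (t=0,i=3, bit7=1)
  nb ..##.: next=.  (t=3,i=3, bit6=0)
  nb ..#.#: next=#  (t=0,i=8, bit5=1)
  nb ..#..: next=#  (t=0,i=19, bit4=1)
  nb ...##: next=#  (t=0,i=2, bit3=1)
  nb ...#.: next=#  (t=1,i=12, bit2=1)
  nb ....#: next=#  (t=1,i=11, bit1=1)
  nb .....: next=.  (t=9,i=18, bit0=0)
  bits 00110000010010110000101010111110 = 810224318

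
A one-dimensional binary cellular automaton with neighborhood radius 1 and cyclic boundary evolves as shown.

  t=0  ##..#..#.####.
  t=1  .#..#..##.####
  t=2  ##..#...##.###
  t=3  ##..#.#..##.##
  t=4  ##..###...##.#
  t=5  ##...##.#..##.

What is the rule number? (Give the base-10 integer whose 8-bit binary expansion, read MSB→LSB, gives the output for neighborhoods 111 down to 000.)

229

  nb ###: next=#  (t=0,i=10, bit7=1)
  nb ##.: next=#  (t=0,i=1, bit6=1)
  nb #.#: next=#  (t=0,i=8, bit5=1)
  nb #..: next=.  (t=0,i=2, bit4=0)
  nb .##: next=.  (t=0,i=0, bit3=0)
  nb .#.: next=#  (t=0,i=4, bit2=1)
  nb ..#: next=.  (t=0,i=3, bit1=0)
  nb ...: next=#  (t=2,i=6, bit0=1)
  bits 11100101 = 229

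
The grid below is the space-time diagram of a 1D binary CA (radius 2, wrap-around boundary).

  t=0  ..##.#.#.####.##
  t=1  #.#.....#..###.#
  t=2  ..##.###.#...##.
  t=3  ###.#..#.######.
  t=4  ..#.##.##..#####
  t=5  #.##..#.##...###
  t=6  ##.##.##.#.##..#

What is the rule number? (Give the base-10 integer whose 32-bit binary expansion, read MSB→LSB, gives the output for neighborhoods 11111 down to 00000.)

  nb #####: next=#  (t=3,i=11, bit31=1)
  nb ####.: next=#  (t=0,i=11, bit30=1)
  nb ###.#: next=#  (t=0,i=12, bit29=1)
  nb ###..: next=#  (t=4,i=15, bit28=1)
  nb ##.##: next=#  (t=0,i=13, bit27=1)
  nb ##.#.: next=.  (t=0,i=4, bit26=0)
  nb ##..#: next=#  (t=0,i=0, bit25=1)
  nb ##...: next=.  (t=2,i=15, bit24=0)
  nb #.###: next=.  (t=0,i=9, bit23=0)
  nb #.##.: next=.  (t=0,i=14, bit22=0)
  nb #.#.#: next=.  (t=0,i=5, bit21=0)
  nb #.#..: next=#  (t=1,i=2, bit20=1)
  nb #..##: next=.  (t=0,i=1, bit19=0)
  nb #..#.: next=.  (t=3,i=6, bit18=0)
  nb #...#: next=#  (t=2,i=0, bit17=1)
  nb #....: next=.  (t=1,i=4, bit16=0)
  nb .####: next=.  (t=0,i=10, bit15=0)
  nb .###.: next=.  (t=1,i=12, bit14=0)
  nb .##.#: next=.  (t=0,i=3, bit13=0)
  nb .##..: next=#  (t=0,i=15, bit12=1)
  nb .#.##: next=#  (t=0,i=8, bit11=1)
  nb .#.#.: next=.  (t=0,i=6, bit10=0)
  nb .#..#: next=#  (t=1,i=9, bit9=1)
  nb .#...: next=#  (t=1,i=3, bit8=1)
  nb ..###: next=.  (t=1,i=11, bit7=0)
  nb ..##.: next=#  (t=0,i=2, bit6=1)
  nb ..#.#: next=#  (t=3,i=7, bit5=1)
  nb ..#..: next=.  (t=1,i=8, bit4=0)
  nb ...##: next=#  (t=2,i=1, bit3=1)
  nb ...#.: next=#  (t=1,i=7, bit2=1)
  nb ....#: next=#  (t=1,i=6, bit1=1)
  nb .....: next=#  (t=1,i=5, bit0=1)
  bits 11111010000100100001101101101111 = 4195490671

4195490671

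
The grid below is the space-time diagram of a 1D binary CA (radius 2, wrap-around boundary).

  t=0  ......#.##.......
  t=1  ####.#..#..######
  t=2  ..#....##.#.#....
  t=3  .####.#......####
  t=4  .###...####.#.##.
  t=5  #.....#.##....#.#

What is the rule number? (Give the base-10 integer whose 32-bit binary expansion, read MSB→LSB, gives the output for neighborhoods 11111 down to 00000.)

1120764189

  ##### -> .   bit 31 = 0  t=1,i=0
  ####. -> #   bit 30 = 1  t=1,i=2
  ###.# -> .   bit 29 = 0  t=1,i=3
  ###.. -> .   bit 28 = 0  t=4,i=3
  ##.## -> .   bit 27 = 0  t=3,i=0
  ##.#. -> .   bit 26 = 0  t=1,i=4
  ##..# -> #   bit 25 = 1  t=4,i=16
  ##... -> .   bit 24 = 0  t=0,i=10
  #.### -> #   bit 23 = 1  t=3,i=1
  #.##. -> #   bit 22 = 1  t=0,i=8
  #.#.# -> .   bit 21 = 0  t=2,i=10
  #.#.. -> .   bit 20 = 0  t=1,i=5
  #..## -> #   bit 19 = 1  t=1,i=10
  #..#. -> #   bit 18 = 1  t=1,i=7
  #...# -> .   bit 17 = 0  t=4,i=5
  #.... -> #   bit 16 = 1  t=0,i=11
  .#### -> #   bit 15 = 1  t=1,i=12
  .###. -> .   bit 14 = 0  t=4,i=2
  .##.# -> .   bit 13 = 0  t=2,i=8
  .##.. -> .   bit 12 = 0  t=0,i=9
  .#.## -> .   bit 11 = 0  t=0,i=7
  .#.#. -> .   bit 10 = 0  t=2,i=11
  .#..# -> .   bit 9 = 0  t=1,i=6
  .#... -> #   bit 8 = 1  t=2,i=3
  ..### -> .   bit 7 = 0  t=1,i=11
  ..##. -> .   bit 6 = 0  t=2,i=7
  ..#.# -> .   bit 5 = 0  t=0,i=6
  ..#.. -> #   bit 4 = 1  t=1,i=8
  ...## -> #   bit 3 = 1  t=2,i=6
  ...#. -> #   bit 2 = 1  t=0,i=5
  ....# -> .   bit 1 = 0  t=0,i=4
  ..... -> #   bit 0 = 1  t=0,i=0
  bits 01000010110011011000000100011101 = 1120764189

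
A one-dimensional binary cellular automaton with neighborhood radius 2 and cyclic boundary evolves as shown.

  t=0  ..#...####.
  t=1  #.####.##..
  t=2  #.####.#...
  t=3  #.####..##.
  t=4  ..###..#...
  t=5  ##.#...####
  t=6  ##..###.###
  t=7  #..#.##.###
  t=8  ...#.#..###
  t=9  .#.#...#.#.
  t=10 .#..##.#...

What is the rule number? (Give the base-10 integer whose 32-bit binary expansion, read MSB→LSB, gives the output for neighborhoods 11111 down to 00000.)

  #####|#  b31=1 t=5,i=9
  ####.|#  b30=1 t=0,i=8
  ###.#|#  b29=1 t=1,i=5
  ###..|.  b28=0 t=0,i=9
  ##.##|.  b27=0 t=1,i=6
  ##.#.|.  b26=0 t=2,i=6
  ##..#|.  b25=0 t=1,i=9
  ##...|.  b24=0 t=0,i=10
  #.###|#  b23=1 t=1,i=2
  #.##.|#  b22=1 t=1,i=7
  #.#.#|.  b21=0 t=3,i=0
  #.#..|.  b20=0 t=2,i=7
  #..##|#  b19=1 t=3,i=7
  #..#.|.  b18=0 t=1,i=10
  #...#|#  b17=1 t=0,i=0
  #....|#  b16=1 t=4,i=9
  .####|#  b15=1 t=0,i=7
  .###.|#  b14=1 t=4,i=3
  .##.#|.  b13=0 t=3,i=9
  .##..|.  b12=0 t=1,i=8
  .#.##|.  b11=0 t=1,i=1
  .#.#.|.  b10=0 t=8,i=4
  .#..#|.  b9=0 t=8,i=6
  .#...|#  b8=1 t=0,i=3
  ..###|.  b7=0 t=0,i=6
  ..##.|.  b6=0 t=3,i=8
  ..#.#|#  b5=1 t=1,i=0
  ..#..|#  b4=1 t=0,i=2
  ...##|#  b3=1 t=0,i=5
  ...#.|.  b2=0 t=0,i=1
  ....#|#  b1=1 t=4,i=0
  .....|#  b0=1 t=4,i=10
  bits 11100000110010111100000100111011 = 3771449659

3771449659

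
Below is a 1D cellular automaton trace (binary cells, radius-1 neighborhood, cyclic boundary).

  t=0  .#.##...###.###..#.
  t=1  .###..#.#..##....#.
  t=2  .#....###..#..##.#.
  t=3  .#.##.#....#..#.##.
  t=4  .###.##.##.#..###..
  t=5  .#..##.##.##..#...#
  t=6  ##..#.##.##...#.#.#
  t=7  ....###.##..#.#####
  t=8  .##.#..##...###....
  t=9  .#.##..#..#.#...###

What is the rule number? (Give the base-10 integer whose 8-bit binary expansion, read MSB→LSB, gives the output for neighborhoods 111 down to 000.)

45

  nb ###: next=.  (t=0,i=9, bit7=0)
  nb ##.: next=.  (t=0,i=4, bit6=0)
  nb #.#: next=#  (t=0,i=2, bit5=1)
  nb #..: next=.  (t=0,i=5, bit4=0)
  nb .##: next=#  (t=0,i=3, bit3=1)
  nb .#.: next=#  (t=0,i=1, bit2=1)
  nb ..#: next=.  (t=0,i=0, bit1=0)
  nb ...: next=#  (t=0,i=6, bit0=1)
  bits 00101101 = 45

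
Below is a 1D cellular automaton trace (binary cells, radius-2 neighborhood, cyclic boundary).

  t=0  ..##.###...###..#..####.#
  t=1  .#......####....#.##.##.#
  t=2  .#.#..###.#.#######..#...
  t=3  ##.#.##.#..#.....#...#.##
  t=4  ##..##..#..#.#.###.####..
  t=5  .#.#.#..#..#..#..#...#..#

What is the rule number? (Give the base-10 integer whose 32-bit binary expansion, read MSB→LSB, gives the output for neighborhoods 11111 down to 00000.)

1633360062

  nb #####: next=.  (t=2,i=14, bit31=0)
  nb ####.: next=#  (t=0,i=21, bit30=1)
  nb ###.#: next=#  (t=0,i=22, bit29=1)
  nb ###..: next=.  (t=0,i=7, bit28=0)
  nb ##.##: next=.  (t=0,i=4, bit27=0)
  nb ##.#.: next=.  (t=0,i=23, bit26=0)
  nb ##..#: next=.  (t=0,i=14, bit25=0)
  nb ##...: next=#  (t=0,i=8, bit24=1)
  nb #.###: next=.  (t=0,i=5, bit23=0)
  nb #.##.: next=#  (t=1,i=18, bit22=1)
  nb #.#.#: next=.  (t=1,i=24, bit21=0)
  nb #.#..: next=#  (t=0,i=24, bit20=1)
  nb #..##: next=#  (t=0,i=1, bit19=1)
  nb #..#.: next=.  (t=0,i=15, bit18=0)
  nb #...#: next=#  (t=0,i=9, bit17=1)
  nb #....: next=#  (t=1,i=3, bit16=1)
  nb .####: next=.  (t=0,i=20, bit15=0)
  nb .###.: next=.  (t=0,i=6, bit14=0)
  nb .##.#: next=.  (t=0,i=3, bit13=0)
  nb .##..: next=#  (t=4,i=1, bit12=1)
  nb .#.##: next=#  (t=1,i=17, bit11=1)
  nb .#.#.: next=.  (t=1,i=0, bit10=0)
  nb .#..#: next=.  (t=0,i=0, bit9=0)
  nb .#...: next=.  (t=1,i=2, bit8=0)
  nb ..###: next=#  (t=0,i=11, bit7=1)
  nb ..##.: next=.  (t=0,i=2, bit6=0)
  nb ..#.#: next=#  (t=1,i=16, bit5=1)
  nb ..#..: next=#  (t=0,i=16, bit4=1)
  nb ...##: next=#  (t=0,i=10, bit3=1)
  nb ...#.: next=#  (t=1,i=15, bit2=1)
  nb ....#: next=#  (t=1,i=6, bit1=1)
  nb .....: next=.  (t=1,i=4, bit0=0)
  bits 01100001010110110001100010111110 = 1633360062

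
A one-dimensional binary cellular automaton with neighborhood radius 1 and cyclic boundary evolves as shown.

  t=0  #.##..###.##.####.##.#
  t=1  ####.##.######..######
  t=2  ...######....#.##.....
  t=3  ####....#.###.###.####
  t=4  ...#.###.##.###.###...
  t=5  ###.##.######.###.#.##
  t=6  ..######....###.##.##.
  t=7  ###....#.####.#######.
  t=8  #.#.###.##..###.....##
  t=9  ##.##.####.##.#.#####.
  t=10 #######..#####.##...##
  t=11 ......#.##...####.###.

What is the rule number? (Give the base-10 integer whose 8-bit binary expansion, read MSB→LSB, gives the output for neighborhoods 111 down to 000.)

107

  nb ###: next=.  (t=0,i=7, bit7=0)
  nb ##.: next=#  (t=0,i=0, bit6=1)
  nb #.#: next=#  (t=0,i=1, bit5=1)
  nb #..: next=.  (t=0,i=4, bit4=0)
  nb .##: next=#  (t=0,i=2, bit3=1)
  nb .#.: next=.  (t=2,i=13, bit2=0)
  nb ..#: next=#  (t=0,i=5, bit1=1)
  nb ...: next=#  (t=2,i=0, bit0=1)
  bits 01101011 = 107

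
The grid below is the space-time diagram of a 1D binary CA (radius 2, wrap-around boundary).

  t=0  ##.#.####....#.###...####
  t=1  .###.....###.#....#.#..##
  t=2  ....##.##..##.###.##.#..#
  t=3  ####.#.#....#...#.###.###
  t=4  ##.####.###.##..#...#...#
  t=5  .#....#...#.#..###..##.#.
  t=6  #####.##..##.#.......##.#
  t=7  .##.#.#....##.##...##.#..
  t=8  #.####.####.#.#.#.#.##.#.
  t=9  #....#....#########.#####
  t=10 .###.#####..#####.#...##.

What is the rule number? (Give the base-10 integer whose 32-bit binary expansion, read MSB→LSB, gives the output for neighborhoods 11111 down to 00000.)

2774869818

  #####|#  b31=1 t=0,i=23
  ####.|.  b30=0 t=0,i=0
  ###.#|#  b29=1 t=0,i=1
  ###..|.  b28=0 t=0,i=8
  ##.##|.  b27=0 t=1,i=0
  ##.#.|#  b26=1 t=0,i=2
  ##..#|.  b25=0 t=2,i=9
  ##...|#  b24=1 t=0,i=9
  #.###|.  b23=0 t=0,i=5
  #.##.|#  b22=1 t=2,i=7
  #.#.#|#  b21=1 t=0,i=3
  #.#..|.  b20=0 t=1,i=13
  #..##|.  b19=0 t=1,i=22
  #..#.|#  b18=1 t=2,i=23
  #...#|.  b17=0 t=0,i=19
  #....|#  b16=1 t=0,i=10
  .####|.  b15=0 t=0,i=6
  .###.|.  b14=0 t=0,i=16
  .##.#|#  b13=1 t=1,i=24
  .##..|.  b12=0 t=2,i=8
  .#.##|.  b11=0 t=0,i=4
  .#.#.|#  b10=1 t=1,i=19
  .#..#|#  b9=1 t=1,i=21
  .#...|#  b8=1 t=1,i=14
  ..###|.  b7=0 t=0,i=21
  ..##.|.  b6=0 t=1,i=23
  ..#.#|#  b5=1 t=0,i=13
  ..#..|#  b4=1 t=2,i=24
  ...##|#  b3=1 t=0,i=20
  ...#.|.  b2=0 t=0,i=12
  ....#|#  b1=1 t=0,i=11
  .....|.  b0=0 t=1,i=6
  bits 10100101011001010010011100111010 = 2774869818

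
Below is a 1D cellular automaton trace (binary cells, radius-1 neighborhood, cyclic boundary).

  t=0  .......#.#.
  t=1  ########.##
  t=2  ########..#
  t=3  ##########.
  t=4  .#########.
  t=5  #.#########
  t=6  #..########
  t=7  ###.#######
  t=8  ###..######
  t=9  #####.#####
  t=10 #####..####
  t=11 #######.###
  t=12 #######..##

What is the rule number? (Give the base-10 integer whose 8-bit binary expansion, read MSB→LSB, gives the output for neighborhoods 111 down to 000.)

  ### -> #   bit 7 = 1  t=1,i=0
  ##. -> #   bit 6 = 1  t=1,i=7
  #.# -> .   bit 5 = 0  t=0,i=8
  #.. -> #   bit 4 = 1  t=0,i=10
  .## -> .   bit 3 = 0  t=1,i=9
  .#. -> #   bit 2 = 1  t=0,i=7
  ..# -> #   bit 1 = 1  t=0,i=6
  ... -> #   bit 0 = 1  t=0,i=0
  bits 11010111 = 215

215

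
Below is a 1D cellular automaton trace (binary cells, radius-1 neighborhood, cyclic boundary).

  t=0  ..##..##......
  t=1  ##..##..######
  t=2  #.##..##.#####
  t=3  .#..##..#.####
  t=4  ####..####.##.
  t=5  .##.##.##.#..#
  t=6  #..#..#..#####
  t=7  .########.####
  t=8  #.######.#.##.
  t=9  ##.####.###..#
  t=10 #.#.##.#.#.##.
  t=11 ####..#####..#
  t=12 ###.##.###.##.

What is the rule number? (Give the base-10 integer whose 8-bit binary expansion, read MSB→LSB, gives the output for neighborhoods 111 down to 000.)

183

  ### -> #   bit 7 = 1  t=1,i=0
  ##. -> .   bit 6 = 0  t=0,i=3
  #.# -> #   bit 5 = 1  t=2,i=1
  #.. -> #   bit 4 = 1  t=0,i=4
  .## -> .   bit 3 = 0  t=0,i=2
  .#. -> #   bit 2 = 1  t=3,i=1
  ..# -> #   bit 1 = 1  t=0,i=1
  ... -> #   bit 0 = 1  t=0,i=0
  bits 10110111 = 183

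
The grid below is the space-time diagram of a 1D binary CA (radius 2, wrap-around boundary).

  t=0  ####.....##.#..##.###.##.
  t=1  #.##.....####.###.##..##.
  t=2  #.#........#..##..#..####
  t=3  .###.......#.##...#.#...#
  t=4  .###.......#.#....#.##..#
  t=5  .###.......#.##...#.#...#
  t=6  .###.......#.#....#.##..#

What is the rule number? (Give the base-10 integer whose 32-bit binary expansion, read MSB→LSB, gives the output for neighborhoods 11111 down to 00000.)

  ##### -> .   bit 31 = 0  t=2,i=23
  ####. -> #   bit 30 = 1  t=0,i=2
  ###.# -> .   bit 29 = 0  t=0,i=20
  ###.. -> #   bit 28 = 1  t=0,i=3
  ##.## -> .   bit 27 = 0  t=0,i=17
  ##.#. -> #   bit 26 = 1  t=0,i=11
  ##..# -> .   bit 25 = 0  t=1,i=20
  ##... -> .   bit 24 = 0  t=0,i=4
  #.### -> #   bit 23 = 1  t=0,i=0
  #.##. -> #   bit 22 = 1  t=0,i=22
  #.#.# -> #   bit 21 = 1  t=1,i=0
  #.#.. -> #   bit 20 = 1  t=0,i=12
  #..## -> #   bit 19 = 1  t=0,i=14
  #..#. -> .   bit 18 = 0  t=2,i=17
  #...# -> .   bit 17 = 0  t=3,i=16
  #.... -> .   bit 16 = 0  t=0,i=5
  .#### -> .   bit 15 = 0  t=0,i=1
  .###. -> #   bit 14 = 1  t=0,i=19
  .##.# -> #   bit 13 = 1  t=0,i=10
  .##.. -> .   bit 12 = 0  t=1,i=3
  .#.## -> .   bit 11 = 0  t=1,i=1
  .#.#. -> .   bit 10 = 0  t=3,i=19
  .#..# -> .   bit 9 = 0  t=0,i=13
  .#... -> #   bit 8 = 1  t=2,i=3
  ..### -> .   bit 7 = 0  t=1,i=9
  ..##. -> #   bit 6 = 1  t=0,i=9
  ..#.# -> #   bit 5 = 1  t=3,i=11
  ..#.. -> #   bit 4 = 1  t=2,i=11
  ...## -> .   bit 3 = 0  t=0,i=8
  ...#. -> .   bit 2 = 0  t=2,i=10
  ....# -> .   bit 1 = 0  t=0,i=7
  ..... -> .   bit 0 = 0  t=0,i=6
  bits 01010100111110000110000101110000 = 1425564016

1425564016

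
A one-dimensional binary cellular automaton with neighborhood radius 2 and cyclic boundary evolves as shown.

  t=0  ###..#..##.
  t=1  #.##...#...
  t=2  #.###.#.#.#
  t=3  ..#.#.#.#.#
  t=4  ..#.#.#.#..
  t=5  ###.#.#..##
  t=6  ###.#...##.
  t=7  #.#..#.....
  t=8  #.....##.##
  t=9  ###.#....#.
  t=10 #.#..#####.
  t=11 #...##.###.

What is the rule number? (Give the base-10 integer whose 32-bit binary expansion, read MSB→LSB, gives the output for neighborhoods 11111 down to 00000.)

  #####|#  b31=1 t=5,i=0
  ####.|#  b30=1 t=5,i=1
  ###.#|#  b29=1 t=2,i=4
  ###..|#  b28=1 t=0,i=2
  ##.##|.  b27=0 t=0,i=10
  ##.#.|.  b26=0 t=2,i=5
  ##..#|#  b25=1 t=0,i=3
  ##...|#  b24=1 t=1,i=4
  #.###|#  b23=1 t=0,i=0
  #.##.|#  b22=1 t=1,i=2
  #.#.#|#  b21=1 t=2,i=6
  #.#..|.  b20=0 t=3,i=10
  #..##|#  b19=1 t=0,i=7
  #..#.|.  b18=0 t=0,i=4
  #...#|.  b17=0 t=1,i=5
  #....|#  b16=1 t=4,i=10
  .####|.  b15=0 t=5,i=10
  .###.|.  b14=0 t=0,i=1
  .##.#|.  b13=0 t=0,i=9
  .##..|#  b12=1 t=1,i=3
  .#.##|.  b11=0 t=1,i=1
  .#.#.|.  b10=0 t=2,i=7
  .#..#|.  b9=0 t=0,i=6
  .#...|#  b8=1 t=1,i=8
  ..###|#  b7=1 t=5,i=9
  ..##.|.  b6=0 t=0,i=8
  ..#.#|#  b5=1 t=1,i=0
  ..#..|.  b4=0 t=0,i=5
  ...##|.  b3=0 t=6,i=7
  ...#.|#  b2=1 t=1,i=6
  ....#|#  b1=1 t=4,i=0
  .....|.  b0=0 t=7,i=8
  bits 11110011111010010001000110100110 = 4092137894

4092137894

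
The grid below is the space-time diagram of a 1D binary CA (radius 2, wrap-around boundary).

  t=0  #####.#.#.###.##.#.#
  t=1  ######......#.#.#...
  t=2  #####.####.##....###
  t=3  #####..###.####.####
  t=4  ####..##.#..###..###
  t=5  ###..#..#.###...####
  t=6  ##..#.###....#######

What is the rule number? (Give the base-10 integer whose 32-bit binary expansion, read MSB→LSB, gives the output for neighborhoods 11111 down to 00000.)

3847197613

  #####|#  b31=1 t=0,i=1
  ####.|#  b30=1 t=0,i=3
  ###.#|#  b29=1 t=0,i=4
  ###..|.  b28=0 t=1,i=5
  ##.##|.  b27=0 t=0,i=13
  ##.#.|#  b26=1 t=0,i=5
  ##..#|.  b25=0 t=3,i=5
  ##...|#  b24=1 t=1,i=6
  #.###|.  b23=0 t=0,i=10
  #.##.|#  b22=1 t=0,i=14
  #.#.#|.  b21=0 t=0,i=6
  #.#..|.  b20=0 t=1,i=16
  #..##|#  b19=1 t=3,i=6
  #..#.|#  b18=1 t=5,i=4
  #...#|#  b17=1 t=1,i=18
  #....|#  b16=1 t=1,i=7
  .####|#  b15=1 t=0,i=0
  .###.|.  b14=0 t=0,i=11
  .##.#|.  b13=0 t=0,i=15
  .##..|#  b12=1 t=2,i=12
  .#.##|.  b11=0 t=0,i=9
  .#.#.|.  b10=0 t=0,i=7
  .#..#|#  b9=1 t=4,i=10
  .#...|#  b8=1 t=1,i=17
  ..###|#  b7=1 t=1,i=0
  ..##.|.  b6=0 t=4,i=6
  ..#.#|#  b5=1 t=1,i=12
  ..#..|.  b4=0 t=5,i=5
  ...##|#  b3=1 t=1,i=19
  ...#.|#  b2=1 t=1,i=11
  ....#|.  b1=0 t=1,i=10
  .....|#  b0=1 t=1,i=8
  bits 11100101010011111001001110101101 = 3847197613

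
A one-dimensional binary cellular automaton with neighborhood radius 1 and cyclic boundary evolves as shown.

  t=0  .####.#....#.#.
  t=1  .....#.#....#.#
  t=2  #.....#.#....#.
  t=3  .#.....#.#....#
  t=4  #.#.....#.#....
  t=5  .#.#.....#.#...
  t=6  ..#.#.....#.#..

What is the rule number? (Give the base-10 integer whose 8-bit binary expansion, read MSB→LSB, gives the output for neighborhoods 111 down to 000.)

  ###|.  b7=0 t=0,i=2
  ##.|.  b6=0 t=0,i=4
  #.#|#  b5=1 t=0,i=5
  #..|#  b4=1 t=0,i=7
  .##|.  b3=0 t=0,i=1
  .#.|.  b2=0 t=0,i=6
  ..#|.  b1=0 t=0,i=0
  ...|.  b0=0 t=0,i=8
  bits 00110000 = 48

48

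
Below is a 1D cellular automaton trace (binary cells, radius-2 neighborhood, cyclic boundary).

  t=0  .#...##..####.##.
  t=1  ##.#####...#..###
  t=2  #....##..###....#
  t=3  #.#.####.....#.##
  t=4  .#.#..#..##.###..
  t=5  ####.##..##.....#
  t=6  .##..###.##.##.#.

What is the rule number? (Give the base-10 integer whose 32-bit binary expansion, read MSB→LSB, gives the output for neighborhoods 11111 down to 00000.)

3327605885

  [31] ##### => #  t=1,i=5
  [30] ####. => #  t=0,i=11
  [29] ###.# => .  t=0,i=12
  [28] ###.. => .  t=1,i=7
  [27] ##.## => .  t=0,i=13
  [26] ##.#. => #  t=3,i=1
  [25] ##..# => #  t=0,i=7
  [24] ##... => .  t=1,i=8
  [23] #.### => .  t=1,i=3
  [22] #.##. => #  t=0,i=14
  [21] #.#.# => .  t=3,i=2
  [20] #.#.. => #  t=4,i=3
  [19] #..## => .  t=0,i=8
  [18] #..#. => #  t=0,i=0
  [17] #...# => #  t=0,i=3
  [16] #.... => #  t=2,i=2
  [15] .#### => .  t=0,i=10
  [14] .###. => .  t=2,i=10
  [13] .##.# => #  t=4,i=10
  [12] .##.. => #  t=0,i=6
  [11] .#.## => #  t=3,i=3
  [10] .#.#. => #  t=4,i=2
  [9] .#..# => .  t=1,i=12
  [8] .#... => .  t=0,i=2
  [7] ..### => .  t=0,i=9
  [6] ..##. => #  t=0,i=5
  [5] ..#.# => #  t=3,i=13
  [4] ..#.. => #  t=0,i=1
  [3] ...## => #  t=0,i=4
  [2] ...#. => #  t=1,i=10
  [1] ....# => .  t=2,i=3
  [0] ..... => #  t=3,i=10
  bits 11000110010101110011110001111101 = 3327605885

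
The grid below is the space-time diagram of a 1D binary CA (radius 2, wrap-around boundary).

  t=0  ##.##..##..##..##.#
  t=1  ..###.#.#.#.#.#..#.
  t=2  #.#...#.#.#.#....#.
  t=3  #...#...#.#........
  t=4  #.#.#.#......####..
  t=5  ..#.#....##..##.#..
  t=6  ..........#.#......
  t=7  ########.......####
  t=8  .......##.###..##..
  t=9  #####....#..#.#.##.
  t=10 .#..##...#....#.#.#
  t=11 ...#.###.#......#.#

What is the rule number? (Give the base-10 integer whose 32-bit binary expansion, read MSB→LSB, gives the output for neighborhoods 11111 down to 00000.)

426414225

  nb #####: next=.  (t=7,i=0, bit31=0)
  nb ####.: next=.  (t=4,i=15, bit30=0)
  nb ###.#: next=.  (t=0,i=1, bit29=0)
  nb ###..: next=#  (t=4,i=16, bit28=1)
  nb ##.##: next=#  (t=0,i=2, bit27=1)
  nb ##.#.: next=.  (t=1,i=5, bit26=0)
  nb ##..#: next=.  (t=0,i=5, bit25=0)
  nb ##...: next=#  (t=7,i=8, bit24=1)
  nb #.###: next=.  (t=0,i=18, bit23=0)
  nb #.##.: next=#  (t=0,i=3, bit22=1)
  nb #.#.#: next=#  (t=1,i=6, bit21=1)
  nb #.#..: next=.  (t=1,i=14, bit20=0)
  nb #..##: next=#  (t=0,i=6, bit19=1)
  nb #..#.: next=.  (t=1,i=16, bit18=0)
  nb #...#: next=#  (t=1,i=0, bit17=1)
  nb #....: next=.  (t=2,i=14, bit16=0)
  nb .####: next=#  (t=4,i=14, bit15=1)
  nb .###.: next=.  (t=0,i=0, bit14=0)
  nb .##.#: next=.  (t=0,i=16, bit13=0)
  nb .##..: next=#  (t=0,i=4, bit12=1)
  nb .#.##: next=.  (t=9,i=15, bit11=0)
  nb .#.#.: next=.  (t=1,i=7, bit10=0)
  nb .#..#: next=.  (t=1,i=15, bit9=0)
  nb .#...: next=.  (t=1,i=18, bit8=0)
  nb ..###: next=#  (t=1,i=2, bit7=1)
  nb ..##.: next=.  (t=0,i=7, bit6=0)
  nb ..#.#: next=.  (t=2,i=6, bit5=0)
  nb ..#..: next=#  (t=1,i=17, bit4=1)
  nb ...##: next=.  (t=1,i=1, bit3=0)
  nb ...#.: next=.  (t=2,i=5, bit2=0)
  nb ....#: next=.  (t=2,i=15, bit1=0)
  nb .....: next=#  (t=3,i=13, bit0=1)
  bits 00011001011010101001000010010001 = 426414225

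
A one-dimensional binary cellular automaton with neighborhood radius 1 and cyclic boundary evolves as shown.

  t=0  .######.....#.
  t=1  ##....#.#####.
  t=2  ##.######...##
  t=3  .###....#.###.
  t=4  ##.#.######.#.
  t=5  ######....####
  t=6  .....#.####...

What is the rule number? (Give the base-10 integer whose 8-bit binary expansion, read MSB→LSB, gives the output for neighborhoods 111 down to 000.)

  [7] ### => .  t=0,i=2
  [6] ##. => #  t=0,i=6
  [5] #.# => #  t=1,i=7
  [4] #.. => .  t=0,i=7
  [3] .## => #  t=0,i=1
  [2] .#. => #  t=0,i=12
  [1] ..# => #  t=0,i=0
  [0] ... => #  t=0,i=8
  bits 01101111 = 111

111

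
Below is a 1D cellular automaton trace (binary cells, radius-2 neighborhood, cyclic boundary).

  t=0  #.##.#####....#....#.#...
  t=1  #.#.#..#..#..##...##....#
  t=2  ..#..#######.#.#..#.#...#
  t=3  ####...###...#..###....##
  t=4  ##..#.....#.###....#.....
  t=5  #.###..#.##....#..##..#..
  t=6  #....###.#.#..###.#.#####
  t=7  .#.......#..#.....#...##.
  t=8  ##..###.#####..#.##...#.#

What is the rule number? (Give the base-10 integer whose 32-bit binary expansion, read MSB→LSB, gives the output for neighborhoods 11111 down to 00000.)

2338587253

  #####|#  b31=1 t=0,i=7
  ####.|.  b30=0 t=0,i=8
  ###.#|.  b29=0 t=2,i=11
  ###..|.  b28=0 t=0,i=9
  ##.##|#  b27=1 t=0,i=4
  ##.#.|.  b26=0 t=1,i=1
  ##..#|#  b25=1 t=4,i=2
  ##...|#  b24=1 t=0,i=10
  #.###|.  b23=0 t=0,i=5
  #.##.|#  b22=1 t=0,i=2
  #.#.#|#  b21=1 t=1,i=2
  #.#..|.  b20=0 t=0,i=21
  #..##|.  b19=0 t=1,i=12
  #..#.|#  b18=1 t=1,i=6
  #...#|.  b17=0 t=0,i=23
  #....|.  b16=0 t=0,i=11
  .####|.  b15=0 t=0,i=6
  .###.|.  b14=0 t=3,i=8
  .##.#|.  b13=0 t=0,i=3
  .##..|.  b12=0 t=1,i=14
  .#.##|.  b11=0 t=0,i=1
  .#.#.|.  b10=0 t=0,i=20
  .#..#|#  b9=1 t=1,i=5
  .#...|.  b8=0 t=0,i=15
  ..###|.  b7=0 t=2,i=5
  ..##.|#  b6=1 t=1,i=13
  ..#.#|#  b5=1 t=0,i=0
  ..#..|#  b4=1 t=0,i=14
  ...##|.  b3=0 t=1,i=17
  ...#.|#  b2=1 t=0,i=13
  ....#|.  b1=0 t=0,i=12
  .....|#  b0=1 t=4,i=7
  bits 10001011011001000000001001110101 = 2338587253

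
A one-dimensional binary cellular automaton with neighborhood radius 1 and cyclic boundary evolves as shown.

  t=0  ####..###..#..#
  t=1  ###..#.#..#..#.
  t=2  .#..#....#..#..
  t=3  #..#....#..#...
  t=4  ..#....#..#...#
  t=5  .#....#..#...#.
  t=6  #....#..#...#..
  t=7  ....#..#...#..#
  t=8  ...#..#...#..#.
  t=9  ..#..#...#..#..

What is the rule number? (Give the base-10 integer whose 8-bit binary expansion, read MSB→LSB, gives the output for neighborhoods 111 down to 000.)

130

  nb ###: next=#  (t=0,i=0, bit7=1)
  nb ##.: next=.  (t=0,i=3, bit6=0)
  nb #.#: next=.  (t=1,i=6, bit5=0)
  nb #..: next=.  (t=0,i=4, bit4=0)
  nb .##: next=.  (t=0,i=6, bit3=0)
  nb .#.: next=.  (t=0,i=11, bit2=0)
  nb ..#: next=#  (t=0,i=5, bit1=1)
  nb ...: next=.  (t=2,i=6, bit0=0)
  bits 10000010 = 130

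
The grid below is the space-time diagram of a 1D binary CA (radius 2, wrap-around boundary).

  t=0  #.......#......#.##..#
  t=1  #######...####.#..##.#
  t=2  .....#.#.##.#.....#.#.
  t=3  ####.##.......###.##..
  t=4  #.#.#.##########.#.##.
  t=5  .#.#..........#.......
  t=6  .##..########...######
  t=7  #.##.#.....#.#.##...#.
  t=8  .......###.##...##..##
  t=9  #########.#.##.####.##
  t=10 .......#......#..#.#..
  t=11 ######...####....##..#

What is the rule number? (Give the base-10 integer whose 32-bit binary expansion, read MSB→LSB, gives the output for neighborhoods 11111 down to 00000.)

  ##### -> .   bit 31 = 0  t=1,i=1
  ####. -> #   bit 30 = 1  t=1,i=5
  ###.# -> .   bit 29 = 0  t=1,i=13
  ###.. -> .   bit 28 = 0  t=1,i=6
  ##.## -> #   bit 27 = 1  t=1,i=20
  ##.#. -> .   bit 26 = 0  t=1,i=14
  ##..# -> #   bit 25 = 1  t=0,i=19
  ##... -> #   bit 24 = 1  t=0,i=1
  #.### -> .   bit 23 = 0  t=1,i=21
  #.##. -> .   bit 22 = 0  t=0,i=17
  #.#.# -> .   bit 21 = 0  t=2,i=7
  #.#.. -> .   bit 20 = 0  t=1,i=15
  #..## -> .   bit 19 = 0  t=0,i=20
  #..#. -> .   bit 18 = 0  t=10,i=16
  #...# -> .   bit 17 = 0  t=1,i=8
  #.... -> #   bit 16 = 1  t=0,i=2
  .#### -> .   bit 15 = 0  t=1,i=0
  .###. -> #   bit 14 = 1  t=3,i=15
  .##.# -> .   bit 13 = 0  t=1,i=19
  .##.. -> #   bit 12 = 1  t=0,i=0
  .#.## -> .   bit 11 = 0  t=0,i=16
  .#.#. -> #   bit 10 = 1  t=2,i=6
  .#..# -> .   bit 9 = 0  t=1,i=16
  .#... -> .   bit 8 = 0  t=0,i=9
  ..### -> #   bit 7 = 1  t=1,i=10
  ..##. -> #   bit 6 = 1  t=0,i=21
  ..#.# -> #   bit 5 = 1  t=0,i=15
  ..#.. -> .   bit 4 = 0  t=0,i=8
  ...## -> #   bit 3 = 1  t=1,i=9
  ...#. -> .   bit 2 = 0  t=0,i=7
  ....# -> #   bit 1 = 1  t=0,i=6
  ..... -> #   bit 0 = 1  t=0,i=3
  bits 01001011000000010101010011101011 = 1258378475

1258378475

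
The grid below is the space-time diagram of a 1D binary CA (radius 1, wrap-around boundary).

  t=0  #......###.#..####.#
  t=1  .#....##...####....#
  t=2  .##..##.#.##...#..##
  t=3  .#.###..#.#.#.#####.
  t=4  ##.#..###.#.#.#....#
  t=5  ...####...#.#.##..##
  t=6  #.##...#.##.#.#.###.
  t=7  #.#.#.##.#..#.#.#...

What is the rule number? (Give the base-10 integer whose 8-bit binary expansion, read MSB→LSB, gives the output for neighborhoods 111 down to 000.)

30

  [7] ### => .  t=0,i=8
  [6] ##. => .  t=0,i=0
  [5] #.# => .  t=0,i=10
  [4] #.. => #  t=0,i=1
  [3] .## => #  t=0,i=7
  [2] .#. => #  t=0,i=11
  [1] ..# => #  t=0,i=6
  [0] ... => .  t=0,i=2
  bits 00011110 = 30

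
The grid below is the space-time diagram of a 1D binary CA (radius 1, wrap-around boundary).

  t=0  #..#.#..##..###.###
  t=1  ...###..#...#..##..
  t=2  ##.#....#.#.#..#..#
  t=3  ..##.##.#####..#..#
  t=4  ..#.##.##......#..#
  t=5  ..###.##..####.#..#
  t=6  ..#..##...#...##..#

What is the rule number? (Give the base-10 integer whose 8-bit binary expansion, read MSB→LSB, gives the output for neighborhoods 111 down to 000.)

45

  ###|.  b7=0 t=0,i=13
  ##.|.  b6=0 t=0,i=0
  #.#|#  b5=1 t=0,i=4
  #..|.  b4=0 t=0,i=1
  .##|#  b3=1 t=0,i=8
  .#.|#  b2=1 t=0,i=3
  ..#|.  b1=0 t=0,i=2
  ...|#  b0=1 t=1,i=0
  bits 00101101 = 45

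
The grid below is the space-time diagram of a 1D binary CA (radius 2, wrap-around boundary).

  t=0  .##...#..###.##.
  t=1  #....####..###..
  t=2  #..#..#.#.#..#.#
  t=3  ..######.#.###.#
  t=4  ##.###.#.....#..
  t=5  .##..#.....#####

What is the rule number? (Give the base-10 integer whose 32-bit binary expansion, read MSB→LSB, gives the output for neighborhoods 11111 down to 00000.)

  #####|#  b31=1 t=3,i=4
  ####.|.  b30=0 t=1,i=7
  ###.#|#  b29=1 t=0,i=11
  ###..|#  b28=1 t=1,i=8
  ##.##|#  b27=1 t=0,i=12
  ##.#.|.  b26=0 t=3,i=8
  ##..#|.  b25=0 t=0,i=15
  ##...|.  b24=0 t=0,i=3
  #.###|.  b23=0 t=3,i=11
  #.##.|#  b22=1 t=0,i=13
  #.#.#|.  b21=0 t=2,i=8
  #.#..|.  b20=0 t=2,i=10
  #..##|#  b19=1 t=0,i=0
  #..#.|#  b18=1 t=1,i=15
  #...#|.  b17=0 t=0,i=4
  #....|.  b16=0 t=1,i=2
  .####|#  b15=1 t=1,i=6
  .###.|.  b14=0 t=0,i=10
  .##.#|#  b13=1 t=4,i=1
  .##..|.  b12=0 t=0,i=2
  .#.##|.  b11=0 t=2,i=14
  .#.#.|#  b10=1 t=2,i=7
  .#..#|#  b9=1 t=0,i=7
  .#...|.  b8=0 t=1,i=1
  ..###|.  b7=0 t=0,i=9
  ..##.|.  b6=0 t=0,i=1
  ..#.#|#  b5=1 t=2,i=6
  ..#..|#  b4=1 t=0,i=6
  ...##|.  b3=0 t=1,i=4
  ...#.|#  b2=1 t=0,i=5
  ....#|#  b1=1 t=1,i=3
  .....|.  b0=0 t=4,i=10
  bits 10111000010011001010011000110110 = 3092031030

3092031030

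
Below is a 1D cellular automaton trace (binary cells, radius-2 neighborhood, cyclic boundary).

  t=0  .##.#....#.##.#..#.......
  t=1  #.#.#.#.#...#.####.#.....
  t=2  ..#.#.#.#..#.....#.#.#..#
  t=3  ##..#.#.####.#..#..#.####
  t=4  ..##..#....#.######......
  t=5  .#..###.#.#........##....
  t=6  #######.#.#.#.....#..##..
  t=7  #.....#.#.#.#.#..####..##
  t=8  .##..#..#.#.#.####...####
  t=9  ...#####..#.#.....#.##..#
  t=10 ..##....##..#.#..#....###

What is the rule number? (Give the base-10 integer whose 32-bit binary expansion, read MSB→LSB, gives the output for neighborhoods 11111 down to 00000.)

  nb #####: next=.  (t=3,i=23, bit31=0)
  nb ####.: next=.  (t=1,i=16, bit30=0)
  nb ###.#: next=#  (t=1,i=17, bit29=1)
  nb ###..: next=.  (t=3,i=1, bit28=0)
  nb ##.##: next=.  (t=8,i=0, bit27=0)
  nb ##.#.: next=.  (t=0,i=3, bit26=0)
  nb ##..#: next=#  (t=3,i=2, bit25=1)
  nb ##...: next=#  (t=4,i=19, bit24=1)
  nb #.###: next=.  (t=1,i=14, bit23=0)
  nb #.##.: next=.  (t=0,i=11, bit22=0)
  nb #.#.#: next=#  (t=1,i=2, bit21=1)
  nb #.#..: next=#  (t=0,i=4, bit20=1)
  nb #..##: next=#  (t=5,i=3, bit19=1)
  nb #..#.: next=#  (t=0,i=16, bit18=1)
  nb #...#: next=.  (t=1,i=10, bit17=0)
  nb #....: next=#  (t=0,i=6, bit16=1)
  nb .####: next=.  (t=1,i=15, bit15=0)
  nb .###.: next=#  (t=5,i=5, bit14=1)
  nb .##.#: next=#  (t=0,i=2, bit13=1)
  nb .##..: next=.  (t=4,i=3, bit12=0)
  nb .#.##: next=.  (t=0,i=10, bit11=0)
  nb .#.#.: next=.  (t=1,i=1, bit10=0)
  nb .#..#: next=#  (t=0,i=15, bit9=1)
  nb .#...: next=.  (t=0,i=5, bit8=0)
  nb ..###: next=#  (t=5,i=4, bit7=1)
  nb ..##.: next=.  (t=0,i=1, bit6=0)
  nb ..#.#: next=.  (t=0,i=9, bit5=0)
  nb ..#..: next=#  (t=0,i=17, bit4=1)
  nb ...##: next=#  (t=0,i=0, bit3=1)
  nb ...#.: next=#  (t=0,i=8, bit2=1)
  nb ....#: next=.  (t=0,i=7, bit1=0)
  nb .....: next=.  (t=0,i=20, bit0=0)
  bits 00100011001111010110001010011100 = 591225500

591225500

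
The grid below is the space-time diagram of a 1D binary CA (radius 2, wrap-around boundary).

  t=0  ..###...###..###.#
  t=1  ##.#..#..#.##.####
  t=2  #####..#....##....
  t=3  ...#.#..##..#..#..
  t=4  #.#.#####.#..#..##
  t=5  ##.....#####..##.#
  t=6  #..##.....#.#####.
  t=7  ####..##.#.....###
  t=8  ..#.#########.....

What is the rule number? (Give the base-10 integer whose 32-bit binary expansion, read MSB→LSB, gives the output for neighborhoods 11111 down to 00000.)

  #####|.  b31=0 t=1,i=16
  ####.|#  b30=1 t=1,i=0
  ###.#|#  b29=1 t=0,i=15
  ###..|.  b28=0 t=0,i=4
  ##.##|#  b27=1 t=1,i=13
  ##.#.|#  b26=1 t=0,i=16
  ##..#|#  b25=1 t=0,i=11
  ##...|.  b24=0 t=0,i=5
  #.###|.  b23=0 t=1,i=14
  #.##.|.  b22=0 t=1,i=11
  #.#.#|.  b21=0 t=4,i=2
  #.#..|#  b20=1 t=0,i=17
  #..##|#  b19=1 t=0,i=1
  #..#.|.  b18=0 t=1,i=5
  #...#|#  b17=1 t=0,i=6
  #....|#  b16=1 t=2,i=9
  .####|.  b15=0 t=1,i=15
  .###.|#  b14=1 t=0,i=3
  .##.#|#  b13=1 t=1,i=12
  .##..|.  b12=0 t=2,i=13
  .#.##|.  b11=0 t=1,i=10
  .#.#.|#  b10=1 t=3,i=4
  .#..#|#  b9=1 t=0,i=0
  .#...|#  b8=1 t=2,i=8
  ..###|.  b7=0 t=0,i=2
  ..##.|#  b6=1 t=2,i=12
  ..#.#|.  b5=0 t=1,i=9
  ..#..|.  b4=0 t=1,i=6
  ...##|.  b3=0 t=0,i=7
  ...#.|#  b2=1 t=3,i=2
  ....#|.  b1=0 t=2,i=10
  .....|#  b0=1 t=3,i=0
  bits 01101110000110110110011101000101 = 1847289669

1847289669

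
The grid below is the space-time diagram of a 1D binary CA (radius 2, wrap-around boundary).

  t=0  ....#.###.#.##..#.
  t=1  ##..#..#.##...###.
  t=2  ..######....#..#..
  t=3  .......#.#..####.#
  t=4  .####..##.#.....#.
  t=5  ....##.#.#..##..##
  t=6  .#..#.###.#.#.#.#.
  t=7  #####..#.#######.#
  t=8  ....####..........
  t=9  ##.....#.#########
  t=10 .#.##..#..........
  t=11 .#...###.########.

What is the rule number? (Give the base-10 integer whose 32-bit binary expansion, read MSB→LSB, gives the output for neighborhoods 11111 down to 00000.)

  #####|.  b31=0 t=2,i=4
  ####.|.  b30=0 t=2,i=6
  ###.#|.  b29=0 t=0,i=8
  ###..|#  b28=1 t=2,i=7
  ##.##|.  b27=0 t=1,i=17
  ##.#.|#  b26=1 t=0,i=9
  ##..#|#  b25=1 t=0,i=14
  ##...|.  b24=0 t=1,i=11
  #.###|.  b23=0 t=0,i=6
  #.##.|.  b22=0 t=0,i=12
  #.#.#|#  b21=1 t=0,i=10
  #.#..|.  b20=0 t=3,i=9
  #..##|.  b19=0 t=3,i=11
  #..#.|#  b18=1 t=0,i=15
  #...#|#  b17=1 t=1,i=12
  #....|#  b16=1 t=0,i=0
  .####|.  b15=0 t=2,i=3
  .###.|#  b14=1 t=0,i=7
  .##.#|.  b13=0 t=4,i=8
  .##..|.  b12=0 t=0,i=13
  .#.##|.  b11=0 t=0,i=5
  .#.#.|#  b10=1 t=3,i=8
  .#..#|#  b9=1 t=1,i=5
  .#...|.  b8=0 t=0,i=17
  ..###|.  b7=0 t=1,i=14
  ..##.|#  b6=1 t=4,i=7
  ..#.#|#  b5=1 t=0,i=4
  ..#..|#  b4=1 t=0,i=16
  ...##|.  b3=0 t=1,i=13
  ...#.|.  b2=0 t=0,i=3
  ....#|.  b1=0 t=0,i=2
  .....|#  b0=1 t=0,i=1
  bits 00010110001001110100011001110001 = 371672689

371672689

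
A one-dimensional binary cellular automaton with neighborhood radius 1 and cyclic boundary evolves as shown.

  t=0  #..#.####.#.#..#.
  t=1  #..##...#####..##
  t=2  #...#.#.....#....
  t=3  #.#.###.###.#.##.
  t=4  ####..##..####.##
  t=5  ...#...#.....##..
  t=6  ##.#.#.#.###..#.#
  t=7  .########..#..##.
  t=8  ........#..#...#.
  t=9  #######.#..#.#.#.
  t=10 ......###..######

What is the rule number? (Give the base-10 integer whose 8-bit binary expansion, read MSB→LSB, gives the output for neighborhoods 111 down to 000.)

  nb ###: next=.  (t=0,i=6, bit7=0)
  nb ##.: next=#  (t=0,i=8, bit6=1)
  nb #.#: next=#  (t=0,i=4, bit5=1)
  nb #..: next=.  (t=0,i=1, bit4=0)
  nb .##: next=.  (t=0,i=5, bit3=0)
  nb .#.: next=#  (t=0,i=0, bit2=1)
  nb ..#: next=.  (t=0,i=2, bit1=0)
  nb ...: next=#  (t=1,i=6, bit0=1)
  bits 01100101 = 101

101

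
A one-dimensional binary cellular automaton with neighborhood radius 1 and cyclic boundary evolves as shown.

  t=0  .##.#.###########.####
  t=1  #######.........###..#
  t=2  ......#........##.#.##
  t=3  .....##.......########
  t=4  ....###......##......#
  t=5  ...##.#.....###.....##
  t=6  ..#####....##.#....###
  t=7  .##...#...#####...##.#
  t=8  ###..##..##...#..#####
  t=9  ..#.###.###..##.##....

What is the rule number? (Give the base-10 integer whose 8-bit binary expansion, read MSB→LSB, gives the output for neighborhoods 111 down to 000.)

  ###|.  b7=0 t=0,i=7
  ##.|#  b6=1 t=0,i=2
  #.#|#  b5=1 t=0,i=0
  #..|.  b4=0 t=1,i=7
  .##|#  b3=1 t=0,i=1
  .#.|#  b2=1 t=0,i=4
  ..#|#  b1=1 t=1,i=15
  ...|.  b0=0 t=1,i=8
  bits 01101110 = 110

110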